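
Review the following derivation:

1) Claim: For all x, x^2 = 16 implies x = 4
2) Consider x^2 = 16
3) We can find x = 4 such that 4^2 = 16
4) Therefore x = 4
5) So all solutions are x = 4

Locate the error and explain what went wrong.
Step 4: Therefore x = 4

Step 4 incorrectly concludes that x = 4 is the only solution. The proof shows that x = 4 is A solution (existence), but does not show it is the ONLY solution (uniqueness). In fact, x = -4 is also a solution since (-4)^2 = 16. Finding one solution doesn't prove there are no others.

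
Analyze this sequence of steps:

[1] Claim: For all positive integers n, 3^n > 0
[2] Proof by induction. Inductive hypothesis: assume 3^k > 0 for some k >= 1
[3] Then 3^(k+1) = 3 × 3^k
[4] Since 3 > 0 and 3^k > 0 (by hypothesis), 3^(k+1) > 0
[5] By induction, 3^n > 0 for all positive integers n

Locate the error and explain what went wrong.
Step 5: By induction, 3^n > 0 for all positive integers n

Step 5 concludes the proof by induction, but no base case was ever established. A valid induction proof requires: (1) a base case proving 3^1 > 0, and (2) an inductive step showing IF 3^k > 0 THEN 3^(k+1) > 0. Steps 2-4 correctly establish the inductive step, but without the base case the conclusion in step 5 does not follow.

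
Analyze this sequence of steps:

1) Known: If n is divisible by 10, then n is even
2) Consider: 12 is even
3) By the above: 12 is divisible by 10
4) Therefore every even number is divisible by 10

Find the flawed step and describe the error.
Step 3: By the above: 12 is divisible by 10

Step 3 commits the fallacy of affirming the consequent. The known fact 'divisible by 10 → even' does NOT imply 'even → divisible by 10'. That would be the converse, which is false. For example, 12 is even but 12 ÷ 10 = 1.20, which is not an integer.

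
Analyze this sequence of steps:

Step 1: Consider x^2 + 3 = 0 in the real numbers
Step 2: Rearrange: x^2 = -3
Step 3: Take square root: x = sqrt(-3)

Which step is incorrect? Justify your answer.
Step 3: Take square root: x = sqrt(-3)

Step 3 takes the square root of -3, which is negative. In the real number system, the square root of a negative number is undefined. The equation x^2 + 3 = 0 has no real solutions. Square roots of negative numbers only exist in the complex numbers.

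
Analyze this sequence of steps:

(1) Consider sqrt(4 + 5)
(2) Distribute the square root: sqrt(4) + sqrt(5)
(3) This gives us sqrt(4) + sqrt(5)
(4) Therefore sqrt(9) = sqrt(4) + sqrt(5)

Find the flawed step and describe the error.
Step 2: Distribute the square root: sqrt(4) + sqrt(5)

Step 2 incorrectly 'distributes' the square root over addition. The square root function does not distribute: sqrt(a + b) ≠ sqrt(a) + sqrt(b). In fact, sqrt(4 + 5) = sqrt(9) ≈ 3.0000, while sqrt(4) + sqrt(5) ≈ 4.2361.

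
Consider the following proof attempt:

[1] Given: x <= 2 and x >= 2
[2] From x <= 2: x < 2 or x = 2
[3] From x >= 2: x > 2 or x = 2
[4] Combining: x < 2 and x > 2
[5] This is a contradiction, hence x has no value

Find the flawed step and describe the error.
Step 4: Combining: x < 2 and x > 2

Step 4 incorrectly combines the conditions. From x <= 2 and x >= 2, the intersection is x = 2. The error treats the 'or' cases as 'and' requirements. The correct conclusion is that x = 2 is the unique solution, not that no solution exists.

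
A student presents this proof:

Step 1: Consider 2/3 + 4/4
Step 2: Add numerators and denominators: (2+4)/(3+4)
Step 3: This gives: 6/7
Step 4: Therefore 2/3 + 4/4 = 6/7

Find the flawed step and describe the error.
Step 2: Add numerators and denominators: (2+4)/(3+4)

Step 2 incorrectly adds fractions by separately adding numerators and denominators. This is wrong. The correct method requires a common denominator: 2/3 + 4/4 = (2×4 + 4×3)/(3×4) = 20/12 = 5/3. The method used gives 6/7, which is different.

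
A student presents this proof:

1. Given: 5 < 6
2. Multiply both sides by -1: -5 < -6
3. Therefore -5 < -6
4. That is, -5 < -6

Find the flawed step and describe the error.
Step 2: Multiply both sides by -1: -5 < -6

Step 2 multiplies both sides by -1 but fails to reverse the inequality sign. When multiplying (or dividing) an inequality by a negative number, the direction must be reversed. Since 5 < 6, we should get -5 > -6, i.e., -5 > -6.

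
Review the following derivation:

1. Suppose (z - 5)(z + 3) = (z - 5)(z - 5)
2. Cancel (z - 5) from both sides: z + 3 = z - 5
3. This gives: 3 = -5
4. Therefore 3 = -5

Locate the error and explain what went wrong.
Step 2: Cancel (z - 5) from both sides: z + 3 = z - 5

Step 2 cancels (z - 5) from both sides. This is only valid if (z - 5) ≠ 0, i.e., z ≠ 5. When z = 5, both sides equal zero regardless of the other factors. The correct approach requires considering z = 5 as a separate case.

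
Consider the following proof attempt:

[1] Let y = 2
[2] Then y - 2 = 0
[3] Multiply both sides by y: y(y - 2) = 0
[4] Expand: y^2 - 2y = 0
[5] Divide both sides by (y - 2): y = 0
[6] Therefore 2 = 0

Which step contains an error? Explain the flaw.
Step 5: Divide both sides by (y - 2): y = 0

Step 5 divides both sides by (y - 2). However, since y = 2, we have (y - 2) = 0. Division by zero is undefined, making this step invalid.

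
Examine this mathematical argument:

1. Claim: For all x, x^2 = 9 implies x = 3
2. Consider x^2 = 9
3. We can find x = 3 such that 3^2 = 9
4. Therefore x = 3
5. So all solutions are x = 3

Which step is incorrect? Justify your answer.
Step 4: Therefore x = 3

Step 4 incorrectly concludes that x = 3 is the only solution. The proof shows that x = 3 is A solution (existence), but does not show it is the ONLY solution (uniqueness). In fact, x = -3 is also a solution since (-3)^2 = 9. Finding one solution doesn't prove there are no others.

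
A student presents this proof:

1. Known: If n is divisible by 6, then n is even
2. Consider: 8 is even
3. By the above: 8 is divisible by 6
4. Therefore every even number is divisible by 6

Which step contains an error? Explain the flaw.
Step 3: By the above: 8 is divisible by 6

Step 3 commits the fallacy of affirming the consequent. The known fact 'divisible by 6 → even' does NOT imply 'even → divisible by 6'. That would be the converse, which is false. For example, 8 is even but 8 ÷ 6 = 1.33, which is not an integer.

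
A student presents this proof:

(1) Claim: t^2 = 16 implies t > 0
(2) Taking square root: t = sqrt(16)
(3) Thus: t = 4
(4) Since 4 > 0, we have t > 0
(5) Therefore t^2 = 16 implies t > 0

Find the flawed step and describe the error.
Step 2: Taking square root: t = sqrt(16)

Step 2 takes the square root and assumes the positive root only. The equation t^2 = 16 actually has two solutions: t = 4 and t = -4. The proof silently assumes t > 0 without justification, then uses this assumption to conclude t > 0, which is circular. The counterexample t = -4 shows the claim is false.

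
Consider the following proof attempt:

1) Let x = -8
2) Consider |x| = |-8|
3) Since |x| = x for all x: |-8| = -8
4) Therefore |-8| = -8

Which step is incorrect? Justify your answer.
Step 3: Since |x| = x for all x: |-8| = -8

Step 3 incorrectly states that |x| = x for all x. The correct definition is |x| = x when x >= 0, and |x| = -x when x < 0. Since -8 < 0, we have |-8| = -(-8) = 8, not -8.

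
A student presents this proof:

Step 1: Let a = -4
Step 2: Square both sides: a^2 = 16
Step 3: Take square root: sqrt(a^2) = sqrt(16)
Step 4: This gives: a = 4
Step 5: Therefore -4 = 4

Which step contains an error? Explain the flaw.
Step 4: This gives: a = 4

Step 4 incorrectly states that sqrt(a^2) = a. The correct identity is sqrt(a^2) = |a|. Since a = -4 < 0, we have sqrt(a^2) = |-4| = 4, not a = -4.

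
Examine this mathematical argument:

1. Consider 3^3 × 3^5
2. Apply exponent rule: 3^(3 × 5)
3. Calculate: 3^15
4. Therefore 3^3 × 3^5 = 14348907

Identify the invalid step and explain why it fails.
Step 2: Apply exponent rule: 3^(3 × 5)

Step 2 incorrectly states that a^b × a^c = a^(b×c). The correct rule is a^b × a^c = a^(b+c). The actual value is 3^3 × 3^5 = 3^8 = 6561, not 3^15 = 14348907.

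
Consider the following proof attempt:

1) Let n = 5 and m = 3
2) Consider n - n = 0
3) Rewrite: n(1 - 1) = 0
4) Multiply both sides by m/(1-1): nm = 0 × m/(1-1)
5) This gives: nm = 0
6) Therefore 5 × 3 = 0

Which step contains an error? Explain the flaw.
Step 4: Multiply both sides by m/(1-1): nm = 0 × m/(1-1)

Step 4 multiplies both sides by m/(1-1). However, 1-1 = 0, so this is multiplication by m/0, which is undefined. We cannot multiply by an undefined expression.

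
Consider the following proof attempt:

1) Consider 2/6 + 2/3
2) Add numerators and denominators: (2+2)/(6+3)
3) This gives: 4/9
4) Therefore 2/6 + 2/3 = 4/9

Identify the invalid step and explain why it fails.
Step 2: Add numerators and denominators: (2+2)/(6+3)

Step 2 incorrectly adds fractions by separately adding numerators and denominators. This is wrong. The correct method requires a common denominator: 2/6 + 2/3 = (2×3 + 2×6)/(6×3) = 18/18 = 1. The method used gives 4/9, which is different.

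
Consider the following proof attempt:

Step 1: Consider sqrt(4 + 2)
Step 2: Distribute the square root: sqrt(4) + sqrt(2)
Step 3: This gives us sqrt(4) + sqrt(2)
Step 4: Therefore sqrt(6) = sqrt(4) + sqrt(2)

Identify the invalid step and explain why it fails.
Step 2: Distribute the square root: sqrt(4) + sqrt(2)

Step 2 incorrectly 'distributes' the square root over addition. The square root function does not distribute: sqrt(a + b) ≠ sqrt(a) + sqrt(b). In fact, sqrt(4 + 2) = sqrt(6) ≈ 2.4495, while sqrt(4) + sqrt(2) ≈ 3.4142.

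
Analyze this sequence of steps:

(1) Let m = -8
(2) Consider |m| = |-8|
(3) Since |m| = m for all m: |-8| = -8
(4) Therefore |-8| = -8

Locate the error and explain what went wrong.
Step 3: Since |m| = m for all m: |-8| = -8

Step 3 incorrectly states that |m| = m for all m. The correct definition is |m| = m when m >= 0, and |m| = -m when m < 0. Since -8 < 0, we have |-8| = -(-8) = 8, not -8.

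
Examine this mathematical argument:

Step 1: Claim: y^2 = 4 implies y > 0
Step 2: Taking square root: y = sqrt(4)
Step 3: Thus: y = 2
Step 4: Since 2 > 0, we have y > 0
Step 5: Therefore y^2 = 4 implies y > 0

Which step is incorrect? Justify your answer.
Step 2: Taking square root: y = sqrt(4)

Step 2 takes the square root and assumes the positive root only. The equation y^2 = 4 actually has two solutions: y = 2 and y = -2. The proof silently assumes y > 0 without justification, then uses this assumption to conclude y > 0, which is circular. The counterexample y = -2 shows the claim is false.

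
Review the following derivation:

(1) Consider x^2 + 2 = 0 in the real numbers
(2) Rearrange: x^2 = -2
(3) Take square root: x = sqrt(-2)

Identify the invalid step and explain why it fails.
Step 3: Take square root: x = sqrt(-2)

Step 3 takes the square root of -2, which is negative. In the real number system, the square root of a negative number is undefined. The equation x^2 + 2 = 0 has no real solutions. Square roots of negative numbers only exist in the complex numbers.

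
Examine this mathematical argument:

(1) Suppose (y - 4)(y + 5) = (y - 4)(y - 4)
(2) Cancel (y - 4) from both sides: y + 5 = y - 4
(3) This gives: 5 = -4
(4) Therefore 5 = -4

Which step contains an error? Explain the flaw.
Step 2: Cancel (y - 4) from both sides: y + 5 = y - 4

Step 2 cancels (y - 4) from both sides. This is only valid if (y - 4) ≠ 0, i.e., y ≠ 4. When y = 4, both sides equal zero regardless of the other factors. The correct approach requires considering y = 4 as a separate case.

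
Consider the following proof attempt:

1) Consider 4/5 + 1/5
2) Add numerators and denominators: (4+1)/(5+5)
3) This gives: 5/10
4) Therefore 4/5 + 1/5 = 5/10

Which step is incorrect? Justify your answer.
Step 2: Add numerators and denominators: (4+1)/(5+5)

Step 2 incorrectly adds fractions by separately adding numerators and denominators. This is wrong. The correct method requires a common denominator: 4/5 + 1/5 = (4×5 + 1×5)/(5×5) = 25/25 = 1. The method used gives 5/10, which is different.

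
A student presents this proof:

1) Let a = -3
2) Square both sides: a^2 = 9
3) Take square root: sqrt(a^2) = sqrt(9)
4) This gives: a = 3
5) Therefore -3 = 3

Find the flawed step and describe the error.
Step 4: This gives: a = 3

Step 4 incorrectly states that sqrt(a^2) = a. The correct identity is sqrt(a^2) = |a|. Since a = -3 < 0, we have sqrt(a^2) = |-3| = 3, not a = -3.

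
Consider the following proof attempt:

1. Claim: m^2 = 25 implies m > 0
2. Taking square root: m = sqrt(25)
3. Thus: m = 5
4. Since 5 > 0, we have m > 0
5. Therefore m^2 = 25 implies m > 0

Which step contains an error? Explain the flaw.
Step 2: Taking square root: m = sqrt(25)

Step 2 takes the square root and assumes the positive root only. The equation m^2 = 25 actually has two solutions: m = 5 and m = -5. The proof silently assumes m > 0 without justification, then uses this assumption to conclude m > 0, which is circular. The counterexample m = -5 shows the claim is false.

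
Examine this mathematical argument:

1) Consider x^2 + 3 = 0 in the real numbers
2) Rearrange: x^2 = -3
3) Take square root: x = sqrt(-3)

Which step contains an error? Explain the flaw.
Step 3: Take square root: x = sqrt(-3)

Step 3 takes the square root of -3, which is negative. In the real number system, the square root of a negative number is undefined. The equation x^2 + 3 = 0 has no real solutions. Square roots of negative numbers only exist in the complex numbers.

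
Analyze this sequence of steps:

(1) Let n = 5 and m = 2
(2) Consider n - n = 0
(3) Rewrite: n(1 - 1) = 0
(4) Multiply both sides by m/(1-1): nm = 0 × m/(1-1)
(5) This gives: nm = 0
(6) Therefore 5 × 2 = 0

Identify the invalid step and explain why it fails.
Step 4: Multiply both sides by m/(1-1): nm = 0 × m/(1-1)

Step 4 multiplies both sides by m/(1-1). However, 1-1 = 0, so this is multiplication by m/0, which is undefined. We cannot multiply by an undefined expression.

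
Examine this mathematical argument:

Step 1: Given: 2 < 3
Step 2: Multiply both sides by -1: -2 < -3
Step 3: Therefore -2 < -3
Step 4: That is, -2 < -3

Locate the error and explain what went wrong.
Step 2: Multiply both sides by -1: -2 < -3

Step 2 multiplies both sides by -1 but fails to reverse the inequality sign. When multiplying (or dividing) an inequality by a negative number, the direction must be reversed. Since 2 < 3, we should get -2 > -3, i.e., -2 > -3.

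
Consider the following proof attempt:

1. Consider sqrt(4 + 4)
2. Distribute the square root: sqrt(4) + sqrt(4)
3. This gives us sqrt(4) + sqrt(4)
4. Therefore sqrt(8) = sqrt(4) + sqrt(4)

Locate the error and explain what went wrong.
Step 2: Distribute the square root: sqrt(4) + sqrt(4)

Step 2 incorrectly 'distributes' the square root over addition. The square root function does not distribute: sqrt(a + b) ≠ sqrt(a) + sqrt(b). In fact, sqrt(4 + 4) = sqrt(8) ≈ 2.8284, while sqrt(4) + sqrt(4) ≈ 4.0000.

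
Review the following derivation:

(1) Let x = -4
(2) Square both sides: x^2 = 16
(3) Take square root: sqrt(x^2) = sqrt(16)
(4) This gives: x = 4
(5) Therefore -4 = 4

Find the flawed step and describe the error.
Step 4: This gives: x = 4

Step 4 incorrectly states that sqrt(x^2) = x. The correct identity is sqrt(x^2) = |x|. Since x = -4 < 0, we have sqrt(x^2) = |-4| = 4, not x = -4.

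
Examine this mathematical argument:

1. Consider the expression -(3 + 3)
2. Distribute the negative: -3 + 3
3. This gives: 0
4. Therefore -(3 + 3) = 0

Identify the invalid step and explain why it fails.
Step 2: Distribute the negative: -3 + 3

Step 2 incorrectly distributes the negative sign. The correct distribution is -(3 + 3) = -3 - 3 = -6. The negative must be applied to both terms, not just the first. The error treats -(3 + 3) as -3 + 3, which equals 0 instead of -6.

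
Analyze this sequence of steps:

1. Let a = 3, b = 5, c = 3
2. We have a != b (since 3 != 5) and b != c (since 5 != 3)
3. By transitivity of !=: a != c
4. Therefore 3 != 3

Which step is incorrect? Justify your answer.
Step 3: By transitivity of !=: a != c

Step 3 incorrectly applies transitivity to the '!=' relation. Transitivity states: if a R b and b R c, then a R c. However, '!=' is not transitive. Counterexample: 3 != 5 and 5 != 3, but 3 = 3 (both equal 3). Transitivity holds for relations like <, <=, =, but not for !=.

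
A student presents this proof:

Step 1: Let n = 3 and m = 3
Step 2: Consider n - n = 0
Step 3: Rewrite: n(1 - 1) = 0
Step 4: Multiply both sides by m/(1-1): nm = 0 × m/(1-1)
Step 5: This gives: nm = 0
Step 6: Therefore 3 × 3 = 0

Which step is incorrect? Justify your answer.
Step 4: Multiply both sides by m/(1-1): nm = 0 × m/(1-1)

Step 4 multiplies both sides by m/(1-1). However, 1-1 = 0, so this is multiplication by m/0, which is undefined. We cannot multiply by an undefined expression.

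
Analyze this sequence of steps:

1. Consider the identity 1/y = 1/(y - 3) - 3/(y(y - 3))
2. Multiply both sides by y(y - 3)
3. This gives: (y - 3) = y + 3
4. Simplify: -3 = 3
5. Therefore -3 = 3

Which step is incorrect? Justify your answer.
Step 3: This gives: (y - 3) = y + 3

Step 3 makes a sign error when clearing denominators. Multiplying -3/(y(y - 3)) by y(y - 3) gives -3, not +3. The correct result is (y - 3) = y - 3, which is trivially true, not (y - 3) = y + 3. (Step 1 is a valid identity: 1/(y - 3) - 3/(y(y - 3)) = (y - 3)/(y(y - 3)) = 1/y.)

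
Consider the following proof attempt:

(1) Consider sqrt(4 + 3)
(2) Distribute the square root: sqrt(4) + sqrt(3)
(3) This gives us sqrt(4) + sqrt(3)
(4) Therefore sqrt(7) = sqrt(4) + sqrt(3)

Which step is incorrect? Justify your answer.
Step 2: Distribute the square root: sqrt(4) + sqrt(3)

Step 2 incorrectly 'distributes' the square root over addition. The square root function does not distribute: sqrt(a + b) ≠ sqrt(a) + sqrt(b). In fact, sqrt(4 + 3) = sqrt(7) ≈ 2.6458, while sqrt(4) + sqrt(3) ≈ 3.7321.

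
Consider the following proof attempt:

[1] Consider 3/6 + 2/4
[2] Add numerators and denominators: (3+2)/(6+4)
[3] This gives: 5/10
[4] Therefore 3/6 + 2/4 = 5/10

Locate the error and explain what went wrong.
Step 2: Add numerators and denominators: (3+2)/(6+4)

Step 2 incorrectly adds fractions by separately adding numerators and denominators. This is wrong. The correct method requires a common denominator: 3/6 + 2/4 = (3×4 + 2×6)/(6×4) = 24/24 = 1. The method used gives 5/10, which is different.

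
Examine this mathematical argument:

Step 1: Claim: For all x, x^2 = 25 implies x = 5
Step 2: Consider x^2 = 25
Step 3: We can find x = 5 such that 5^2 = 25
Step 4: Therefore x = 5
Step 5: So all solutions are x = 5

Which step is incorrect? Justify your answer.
Step 4: Therefore x = 5

Step 4 incorrectly concludes that x = 5 is the only solution. The proof shows that x = 5 is A solution (existence), but does not show it is the ONLY solution (uniqueness). In fact, x = -5 is also a solution since (-5)^2 = 25. Finding one solution doesn't prove there are no others.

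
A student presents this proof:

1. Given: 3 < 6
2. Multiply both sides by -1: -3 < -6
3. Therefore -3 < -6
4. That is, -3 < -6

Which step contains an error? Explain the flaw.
Step 2: Multiply both sides by -1: -3 < -6

Step 2 multiplies both sides by -1 but fails to reverse the inequality sign. When multiplying (or dividing) an inequality by a negative number, the direction must be reversed. Since 3 < 6, we should get -3 > -6, i.e., -3 > -6.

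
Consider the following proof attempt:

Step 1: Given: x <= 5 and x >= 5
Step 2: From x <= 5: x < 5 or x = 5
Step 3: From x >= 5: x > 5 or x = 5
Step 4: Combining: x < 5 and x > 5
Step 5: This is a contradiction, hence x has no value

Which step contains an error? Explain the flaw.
Step 4: Combining: x < 5 and x > 5

Step 4 incorrectly combines the conditions. From x <= 5 and x >= 5, the intersection is x = 5. The error treats the 'or' cases as 'and' requirements. The correct conclusion is that x = 5 is the unique solution, not that no solution exists.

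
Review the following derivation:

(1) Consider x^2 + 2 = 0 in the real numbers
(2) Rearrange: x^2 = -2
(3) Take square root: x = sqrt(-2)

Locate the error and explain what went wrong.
Step 3: Take square root: x = sqrt(-2)

Step 3 takes the square root of -2, which is negative. In the real number system, the square root of a negative number is undefined. The equation x^2 + 2 = 0 has no real solutions. Square roots of negative numbers only exist in the complex numbers.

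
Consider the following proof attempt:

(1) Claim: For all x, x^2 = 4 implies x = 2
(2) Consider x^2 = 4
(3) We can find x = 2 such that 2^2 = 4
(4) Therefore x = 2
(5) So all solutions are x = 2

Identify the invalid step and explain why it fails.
Step 4: Therefore x = 2

Step 4 incorrectly concludes that x = 2 is the only solution. The proof shows that x = 2 is A solution (existence), but does not show it is the ONLY solution (uniqueness). In fact, x = -2 is also a solution since (-2)^2 = 4. Finding one solution doesn't prove there are no others.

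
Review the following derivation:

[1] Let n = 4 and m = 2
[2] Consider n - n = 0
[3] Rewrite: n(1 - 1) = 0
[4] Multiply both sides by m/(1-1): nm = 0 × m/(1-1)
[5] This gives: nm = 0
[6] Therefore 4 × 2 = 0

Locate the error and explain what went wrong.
Step 4: Multiply both sides by m/(1-1): nm = 0 × m/(1-1)

Step 4 multiplies both sides by m/(1-1). However, 1-1 = 0, so this is multiplication by m/0, which is undefined. We cannot multiply by an undefined expression.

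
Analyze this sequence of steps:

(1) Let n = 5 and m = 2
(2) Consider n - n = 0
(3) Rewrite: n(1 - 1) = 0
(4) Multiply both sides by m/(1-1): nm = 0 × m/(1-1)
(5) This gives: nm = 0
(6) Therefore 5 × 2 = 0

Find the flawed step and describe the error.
Step 4: Multiply both sides by m/(1-1): nm = 0 × m/(1-1)

Step 4 multiplies both sides by m/(1-1). However, 1-1 = 0, so this is multiplication by m/0, which is undefined. We cannot multiply by an undefined expression.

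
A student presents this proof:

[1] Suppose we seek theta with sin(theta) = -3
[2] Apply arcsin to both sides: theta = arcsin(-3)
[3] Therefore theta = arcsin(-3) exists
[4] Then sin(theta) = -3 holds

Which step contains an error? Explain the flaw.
Step 2: Apply arcsin to both sides: theta = arcsin(-3)

Step 2 applies arcsin to -3. However, arcsin(x) is only defined for x in [-1, 1] because sin(theta) can only produce values in that range. Since |-3| > 1, arcsin(-3) is undefined. There is no angle whose sine equals -3.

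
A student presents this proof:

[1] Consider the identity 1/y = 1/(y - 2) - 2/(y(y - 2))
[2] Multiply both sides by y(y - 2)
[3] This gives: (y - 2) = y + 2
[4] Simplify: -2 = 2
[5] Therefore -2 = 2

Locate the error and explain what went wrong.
Step 3: This gives: (y - 2) = y + 2

Step 3 makes a sign error when clearing denominators. Multiplying -2/(y(y - 2)) by y(y - 2) gives -2, not +2. The correct result is (y - 2) = y - 2, which is trivially true, not (y - 2) = y + 2. (Step 1 is a valid identity: 1/(y - 2) - 2/(y(y - 2)) = (y - 2)/(y(y - 2)) = 1/y.)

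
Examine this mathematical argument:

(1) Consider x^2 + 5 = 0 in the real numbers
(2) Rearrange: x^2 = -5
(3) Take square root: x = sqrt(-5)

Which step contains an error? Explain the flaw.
Step 3: Take square root: x = sqrt(-5)

Step 3 takes the square root of -5, which is negative. In the real number system, the square root of a negative number is undefined. The equation x^2 + 5 = 0 has no real solutions. Square roots of negative numbers only exist in the complex numbers.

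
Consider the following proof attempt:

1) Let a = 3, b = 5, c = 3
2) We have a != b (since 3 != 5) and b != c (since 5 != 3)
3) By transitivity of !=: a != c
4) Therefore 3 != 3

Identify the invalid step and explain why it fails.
Step 3: By transitivity of !=: a != c

Step 3 incorrectly applies transitivity to the '!=' relation. Transitivity states: if a R b and b R c, then a R c. However, '!=' is not transitive. Counterexample: 3 != 5 and 5 != 3, but 3 = 3 (both equal 3). Transitivity holds for relations like <, <=, =, but not for !=.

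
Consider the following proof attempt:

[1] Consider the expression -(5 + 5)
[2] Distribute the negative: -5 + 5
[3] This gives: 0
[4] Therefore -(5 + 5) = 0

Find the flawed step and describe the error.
Step 2: Distribute the negative: -5 + 5

Step 2 incorrectly distributes the negative sign. The correct distribution is -(5 + 5) = -5 - 5 = -10. The negative must be applied to both terms, not just the first. The error treats -(5 + 5) as -5 + 5, which equals 0 instead of -10.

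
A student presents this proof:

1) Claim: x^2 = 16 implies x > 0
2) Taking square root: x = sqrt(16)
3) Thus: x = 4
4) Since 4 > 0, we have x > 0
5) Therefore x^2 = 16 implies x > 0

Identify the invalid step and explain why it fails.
Step 2: Taking square root: x = sqrt(16)

Step 2 takes the square root and assumes the positive root only. The equation x^2 = 16 actually has two solutions: x = 4 and x = -4. The proof silently assumes x > 0 without justification, then uses this assumption to conclude x > 0, which is circular. The counterexample x = -4 shows the claim is false.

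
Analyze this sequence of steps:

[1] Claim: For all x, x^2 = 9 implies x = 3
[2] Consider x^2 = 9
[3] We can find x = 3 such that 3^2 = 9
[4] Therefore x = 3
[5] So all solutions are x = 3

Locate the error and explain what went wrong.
Step 4: Therefore x = 3

Step 4 incorrectly concludes that x = 3 is the only solution. The proof shows that x = 3 is A solution (existence), but does not show it is the ONLY solution (uniqueness). In fact, x = -3 is also a solution since (-3)^2 = 9. Finding one solution doesn't prove there are no others.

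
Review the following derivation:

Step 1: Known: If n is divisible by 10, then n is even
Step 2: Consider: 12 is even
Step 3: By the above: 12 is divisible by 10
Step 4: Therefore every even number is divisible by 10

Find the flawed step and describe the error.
Step 3: By the above: 12 is divisible by 10

Step 3 commits the fallacy of affirming the consequent. The known fact 'divisible by 10 → even' does NOT imply 'even → divisible by 10'. That would be the converse, which is false. For example, 12 is even but 12 ÷ 10 = 1.20, which is not an integer.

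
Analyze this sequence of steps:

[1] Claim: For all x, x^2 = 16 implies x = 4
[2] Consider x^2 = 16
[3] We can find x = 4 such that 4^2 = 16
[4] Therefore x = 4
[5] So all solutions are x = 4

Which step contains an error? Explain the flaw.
Step 4: Therefore x = 4

Step 4 incorrectly concludes that x = 4 is the only solution. The proof shows that x = 4 is A solution (existence), but does not show it is the ONLY solution (uniqueness). In fact, x = -4 is also a solution since (-4)^2 = 16. Finding one solution doesn't prove there are no others.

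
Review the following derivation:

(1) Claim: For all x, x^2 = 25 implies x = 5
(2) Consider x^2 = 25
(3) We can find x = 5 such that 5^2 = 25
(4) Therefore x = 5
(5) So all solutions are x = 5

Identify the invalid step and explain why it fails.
Step 4: Therefore x = 5

Step 4 incorrectly concludes that x = 5 is the only solution. The proof shows that x = 5 is A solution (existence), but does not show it is the ONLY solution (uniqueness). In fact, x = -5 is also a solution since (-5)^2 = 25. Finding one solution doesn't prove there are no others.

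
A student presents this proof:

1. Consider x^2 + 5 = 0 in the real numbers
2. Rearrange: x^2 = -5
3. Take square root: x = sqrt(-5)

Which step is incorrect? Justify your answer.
Step 3: Take square root: x = sqrt(-5)

Step 3 takes the square root of -5, which is negative. In the real number system, the square root of a negative number is undefined. The equation x^2 + 5 = 0 has no real solutions. Square roots of negative numbers only exist in the complex numbers.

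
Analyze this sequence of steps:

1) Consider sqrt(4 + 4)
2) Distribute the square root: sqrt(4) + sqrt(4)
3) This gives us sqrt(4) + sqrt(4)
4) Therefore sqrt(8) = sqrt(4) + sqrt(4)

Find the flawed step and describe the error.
Step 2: Distribute the square root: sqrt(4) + sqrt(4)

Step 2 incorrectly 'distributes' the square root over addition. The square root function does not distribute: sqrt(a + b) ≠ sqrt(a) + sqrt(b). In fact, sqrt(4 + 4) = sqrt(8) ≈ 2.8284, while sqrt(4) + sqrt(4) ≈ 4.0000.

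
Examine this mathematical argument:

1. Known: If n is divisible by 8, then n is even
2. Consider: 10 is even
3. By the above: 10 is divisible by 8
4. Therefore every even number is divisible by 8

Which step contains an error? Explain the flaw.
Step 3: By the above: 10 is divisible by 8

Step 3 commits the fallacy of affirming the consequent. The known fact 'divisible by 8 → even' does NOT imply 'even → divisible by 8'. That would be the converse, which is false. For example, 10 is even but 10 ÷ 8 = 1.25, which is not an integer.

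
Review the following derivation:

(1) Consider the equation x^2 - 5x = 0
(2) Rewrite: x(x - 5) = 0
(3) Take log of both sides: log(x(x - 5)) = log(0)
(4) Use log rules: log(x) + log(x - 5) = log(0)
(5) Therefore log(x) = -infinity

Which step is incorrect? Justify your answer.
Step 3: Take log of both sides: log(x(x - 5)) = log(0)

Step 3 takes the logarithm of both sides, resulting in log(0) on the right side. The logarithm is only defined for positive numbers; log(0) is undefined (approaches negative infinity). This operation is invalid.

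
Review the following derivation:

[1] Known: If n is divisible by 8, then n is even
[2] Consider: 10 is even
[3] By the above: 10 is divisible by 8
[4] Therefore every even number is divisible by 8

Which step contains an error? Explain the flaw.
Step 3: By the above: 10 is divisible by 8

Step 3 commits the fallacy of affirming the consequent. The known fact 'divisible by 8 → even' does NOT imply 'even → divisible by 8'. That would be the converse, which is false. For example, 10 is even but 10 ÷ 8 = 1.25, which is not an integer.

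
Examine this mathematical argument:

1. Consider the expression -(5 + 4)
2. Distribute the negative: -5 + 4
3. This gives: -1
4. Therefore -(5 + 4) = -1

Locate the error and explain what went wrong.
Step 2: Distribute the negative: -5 + 4

Step 2 incorrectly distributes the negative sign. The correct distribution is -(5 + 4) = -5 - 4 = -9. The negative must be applied to both terms, not just the first. The error treats -(5 + 4) as -5 + 4, which equals -1 instead of -9.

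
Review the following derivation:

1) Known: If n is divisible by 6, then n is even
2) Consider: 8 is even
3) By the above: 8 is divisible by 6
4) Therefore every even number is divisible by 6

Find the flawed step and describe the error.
Step 3: By the above: 8 is divisible by 6

Step 3 commits the fallacy of affirming the consequent. The known fact 'divisible by 6 → even' does NOT imply 'even → divisible by 6'. That would be the converse, which is false. For example, 8 is even but 8 ÷ 6 = 1.33, which is not an integer.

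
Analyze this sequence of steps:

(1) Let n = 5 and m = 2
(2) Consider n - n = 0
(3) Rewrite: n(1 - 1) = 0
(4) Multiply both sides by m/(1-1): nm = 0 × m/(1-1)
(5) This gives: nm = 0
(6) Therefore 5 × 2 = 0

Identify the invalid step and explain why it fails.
Step 4: Multiply both sides by m/(1-1): nm = 0 × m/(1-1)

Step 4 multiplies both sides by m/(1-1). However, 1-1 = 0, so this is multiplication by m/0, which is undefined. We cannot multiply by an undefined expression.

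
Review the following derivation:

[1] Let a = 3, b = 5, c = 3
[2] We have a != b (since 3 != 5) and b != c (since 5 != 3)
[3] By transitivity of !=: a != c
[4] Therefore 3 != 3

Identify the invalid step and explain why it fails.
Step 3: By transitivity of !=: a != c

Step 3 incorrectly applies transitivity to the '!=' relation. Transitivity states: if a R b and b R c, then a R c. However, '!=' is not transitive. Counterexample: 3 != 5 and 5 != 3, but 3 = 3 (both equal 3). Transitivity holds for relations like <, <=, =, but not for !=.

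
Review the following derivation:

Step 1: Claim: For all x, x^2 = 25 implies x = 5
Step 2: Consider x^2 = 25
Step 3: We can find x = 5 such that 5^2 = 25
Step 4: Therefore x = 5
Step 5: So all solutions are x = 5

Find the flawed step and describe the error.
Step 4: Therefore x = 5

Step 4 incorrectly concludes that x = 5 is the only solution. The proof shows that x = 5 is A solution (existence), but does not show it is the ONLY solution (uniqueness). In fact, x = -5 is also a solution since (-5)^2 = 25. Finding one solution doesn't prove there are no others.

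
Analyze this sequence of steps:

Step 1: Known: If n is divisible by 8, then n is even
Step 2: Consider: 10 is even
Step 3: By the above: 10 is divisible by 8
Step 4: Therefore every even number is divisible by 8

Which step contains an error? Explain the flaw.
Step 3: By the above: 10 is divisible by 8

Step 3 commits the fallacy of affirming the consequent. The known fact 'divisible by 8 → even' does NOT imply 'even → divisible by 8'. That would be the converse, which is false. For example, 10 is even but 10 ÷ 8 = 1.25, which is not an integer.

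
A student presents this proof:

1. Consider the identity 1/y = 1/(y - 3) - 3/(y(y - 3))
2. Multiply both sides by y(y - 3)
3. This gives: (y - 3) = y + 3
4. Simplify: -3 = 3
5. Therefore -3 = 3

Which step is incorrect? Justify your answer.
Step 3: This gives: (y - 3) = y + 3

Step 3 makes a sign error when clearing denominators. Multiplying -3/(y(y - 3)) by y(y - 3) gives -3, not +3. The correct result is (y - 3) = y - 3, which is trivially true, not (y - 3) = y + 3. (Step 1 is a valid identity: 1/(y - 3) - 3/(y(y - 3)) = (y - 3)/(y(y - 3)) = 1/y.)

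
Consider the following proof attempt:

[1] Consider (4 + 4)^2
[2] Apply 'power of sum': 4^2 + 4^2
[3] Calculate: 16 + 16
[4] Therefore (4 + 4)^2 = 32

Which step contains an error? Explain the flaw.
Step 2: Apply 'power of sum': 4^2 + 4^2

Step 2 incorrectly applies a non-existent rule '(a+b)^n = a^n + b^n'. This is false in general. The correct expansion uses the binomial theorem. The actual value is (4 + 4)^2 = 8^2 = 64, not 32.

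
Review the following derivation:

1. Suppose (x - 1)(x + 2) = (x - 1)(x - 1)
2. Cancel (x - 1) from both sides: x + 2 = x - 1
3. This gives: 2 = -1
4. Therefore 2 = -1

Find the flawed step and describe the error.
Step 2: Cancel (x - 1) from both sides: x + 2 = x - 1

Step 2 cancels (x - 1) from both sides. This is only valid if (x - 1) ≠ 0, i.e., x ≠ 1. When x = 1, both sides equal zero regardless of the other factors. The correct approach requires considering x = 1 as a separate case.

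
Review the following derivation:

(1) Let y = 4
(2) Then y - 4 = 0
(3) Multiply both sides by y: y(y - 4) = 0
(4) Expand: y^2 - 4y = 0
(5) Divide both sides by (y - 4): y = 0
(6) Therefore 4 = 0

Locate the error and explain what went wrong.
Step 5: Divide both sides by (y - 4): y = 0

Step 5 divides both sides by (y - 4). However, since y = 4, we have (y - 4) = 0. Division by zero is undefined, making this step invalid.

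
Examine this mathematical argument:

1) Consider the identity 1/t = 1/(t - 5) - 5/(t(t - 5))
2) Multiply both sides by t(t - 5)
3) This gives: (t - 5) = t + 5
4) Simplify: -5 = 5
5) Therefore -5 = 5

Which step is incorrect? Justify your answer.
Step 3: This gives: (t - 5) = t + 5

Step 3 makes a sign error when clearing denominators. Multiplying -5/(t(t - 5)) by t(t - 5) gives -5, not +5. The correct result is (t - 5) = t - 5, which is trivially true, not (t - 5) = t + 5. (Step 1 is a valid identity: 1/(t - 5) - 5/(t(t - 5)) = (t - 5)/(t(t - 5)) = 1/t.)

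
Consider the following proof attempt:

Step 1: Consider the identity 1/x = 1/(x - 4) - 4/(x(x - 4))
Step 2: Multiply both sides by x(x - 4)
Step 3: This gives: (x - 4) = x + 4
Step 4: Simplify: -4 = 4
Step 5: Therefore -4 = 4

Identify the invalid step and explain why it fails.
Step 3: This gives: (x - 4) = x + 4

Step 3 makes a sign error when clearing denominators. Multiplying -4/(x(x - 4)) by x(x - 4) gives -4, not +4. The correct result is (x - 4) = x - 4, which is trivially true, not (x - 4) = x + 4. (Step 1 is a valid identity: 1/(x - 4) - 4/(x(x - 4)) = (x - 4)/(x(x - 4)) = 1/x.)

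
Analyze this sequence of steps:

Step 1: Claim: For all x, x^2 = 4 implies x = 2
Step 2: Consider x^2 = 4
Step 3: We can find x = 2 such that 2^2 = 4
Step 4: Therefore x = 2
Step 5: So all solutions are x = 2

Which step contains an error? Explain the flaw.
Step 4: Therefore x = 2

Step 4 incorrectly concludes that x = 2 is the only solution. The proof shows that x = 2 is A solution (existence), but does not show it is the ONLY solution (uniqueness). In fact, x = -2 is also a solution since (-2)^2 = 4. Finding one solution doesn't prove there are no others.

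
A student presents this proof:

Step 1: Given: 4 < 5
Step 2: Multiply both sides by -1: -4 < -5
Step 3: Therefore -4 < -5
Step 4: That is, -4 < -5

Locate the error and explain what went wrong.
Step 2: Multiply both sides by -1: -4 < -5

Step 2 multiplies both sides by -1 but fails to reverse the inequality sign. When multiplying (or dividing) an inequality by a negative number, the direction must be reversed. Since 4 < 5, we should get -4 > -5, i.e., -4 > -5.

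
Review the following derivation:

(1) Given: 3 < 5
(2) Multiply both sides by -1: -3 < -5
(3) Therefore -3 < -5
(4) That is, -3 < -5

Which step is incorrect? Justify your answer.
Step 2: Multiply both sides by -1: -3 < -5

Step 2 multiplies both sides by -1 but fails to reverse the inequality sign. When multiplying (or dividing) an inequality by a negative number, the direction must be reversed. Since 3 < 5, we should get -3 > -5, i.e., -3 > -5.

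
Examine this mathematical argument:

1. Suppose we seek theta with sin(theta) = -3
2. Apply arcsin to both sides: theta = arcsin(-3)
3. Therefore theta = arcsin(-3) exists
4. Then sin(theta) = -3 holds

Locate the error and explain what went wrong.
Step 2: Apply arcsin to both sides: theta = arcsin(-3)

Step 2 applies arcsin to -3. However, arcsin(x) is only defined for x in [-1, 1] because sin(theta) can only produce values in that range. Since |-3| > 1, arcsin(-3) is undefined. There is no angle whose sine equals -3.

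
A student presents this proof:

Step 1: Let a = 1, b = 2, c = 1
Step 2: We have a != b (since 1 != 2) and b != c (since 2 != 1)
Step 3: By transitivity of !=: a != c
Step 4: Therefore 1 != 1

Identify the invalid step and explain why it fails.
Step 3: By transitivity of !=: a != c

Step 3 incorrectly applies transitivity to the '!=' relation. Transitivity states: if a R b and b R c, then a R c. However, '!=' is not transitive. Counterexample: 1 != 2 and 2 != 1, but 1 = 1 (both equal 1). Transitivity holds for relations like <, <=, =, but not for !=.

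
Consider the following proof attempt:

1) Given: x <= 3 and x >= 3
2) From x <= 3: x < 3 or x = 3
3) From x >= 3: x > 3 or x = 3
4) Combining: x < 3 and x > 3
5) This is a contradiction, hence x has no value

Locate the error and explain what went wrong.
Step 4: Combining: x < 3 and x > 3

Step 4 incorrectly combines the conditions. From x <= 3 and x >= 3, the intersection is x = 3. The error treats the 'or' cases as 'and' requirements. The correct conclusion is that x = 3 is the unique solution, not that no solution exists.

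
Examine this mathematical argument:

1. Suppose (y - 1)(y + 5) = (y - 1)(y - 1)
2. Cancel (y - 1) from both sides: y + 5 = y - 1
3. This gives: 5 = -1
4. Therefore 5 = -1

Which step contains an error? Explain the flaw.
Step 2: Cancel (y - 1) from both sides: y + 5 = y - 1

Step 2 cancels (y - 1) from both sides. This is only valid if (y - 1) ≠ 0, i.e., y ≠ 1. When y = 1, both sides equal zero regardless of the other factors. The correct approach requires considering y = 1 as a separate case.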